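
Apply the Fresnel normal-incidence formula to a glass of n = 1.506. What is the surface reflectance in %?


Fresnel reflectance at normal incidence:
  R = ((n - 1)/(n + 1))^2
  (n - 1)/(n + 1) = (1.506 - 1)/(1.506 + 1) = 0.201915
  R = 0.201915^2 = 0.0407697
  R(%) = 0.0407697 * 100 = 4.077%

4.077%


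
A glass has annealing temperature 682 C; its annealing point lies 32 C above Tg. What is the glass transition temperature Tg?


Rearrange T_anneal = Tg + offset for Tg:
  Tg = T_anneal - offset = 682 - 32 = 650 C

650 C


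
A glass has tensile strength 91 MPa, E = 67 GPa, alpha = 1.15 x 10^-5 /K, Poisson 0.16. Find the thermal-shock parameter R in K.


Thermal shock resistance: R = sigma * (1 - nu) / (E * alpha)
  Numerator = 91 * (1 - 0.16) = 76.44
  Denominator = 67 * 1000 * (1.15 x 10^-5) = 0.7705
  R = 76.44 / 0.7705 = 99.2 K

99.2 K


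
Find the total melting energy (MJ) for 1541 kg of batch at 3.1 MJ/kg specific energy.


Total energy = mass * specific energy
  E = 1541 * 3.1 = 4777.1 MJ

4777.1 MJ


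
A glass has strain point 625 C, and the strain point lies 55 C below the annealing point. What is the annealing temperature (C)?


T_anneal = T_strain + gap:
  T_anneal = 625 + 55 = 680 C

680 C


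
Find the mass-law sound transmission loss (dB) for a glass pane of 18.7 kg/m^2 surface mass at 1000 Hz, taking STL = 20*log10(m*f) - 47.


Mass law: STL = 20 * log10(m * f) - 47
  m * f = 18.7 * 1000 = 18700
  log10(18700) = 4.27184
  STL = 20 * 4.27184 - 47 = 85.4368 - 47 = 38.4 dB

38.4 dB


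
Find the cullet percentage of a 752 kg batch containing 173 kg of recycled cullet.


Cullet ratio = (cullet mass / total batch mass) * 100
  Ratio = 173 / 752 * 100 = 23.01%

23.01%


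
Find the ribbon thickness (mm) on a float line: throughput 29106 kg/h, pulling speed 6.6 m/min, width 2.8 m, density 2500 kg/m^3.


Ribbon cross-section from mass balance:
  Volume rate = throughput / density = 29106 / 2500 = 11.6424 m^3/h
  thickness = volume rate / (speed * 60 * width), i.e.
  thickness = throughput / (60 * speed * width * density) * 1000
  thickness = 29106 / (60 * 6.6 * 2.8 * 2500) * 1000 = 10.5 mm

10.5 mm


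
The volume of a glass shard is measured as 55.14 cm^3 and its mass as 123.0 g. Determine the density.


Use the definition of density:
  rho = mass / volume
  rho = 123.0 / 55.14 = 2.231 g/cm^3

2.231 g/cm^3


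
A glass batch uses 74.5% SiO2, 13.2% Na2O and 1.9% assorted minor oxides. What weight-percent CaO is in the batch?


Pieces sum to 100%:
  CaO = 100 - (SiO2 + Na2O + others)
  CaO = 100 - (74.5 + 13.2 + 1.9) = 10.4%

10.4%


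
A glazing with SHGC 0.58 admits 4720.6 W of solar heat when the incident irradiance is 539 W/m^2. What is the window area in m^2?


Rearrange Q = Area * SHGC * Irradiance:
  Area = Q / (SHGC * Irradiance)
  Area = 4720.6 / (0.58 * 539) = 15.1 m^2

15.1 m^2


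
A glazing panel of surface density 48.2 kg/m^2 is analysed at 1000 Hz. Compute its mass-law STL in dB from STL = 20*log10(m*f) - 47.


Mass law: STL = 20 * log10(m * f) - 47
  m * f = 48.2 * 1000 = 48200
  log10(48200) = 4.68305
  STL = 20 * 4.68305 - 47 = 93.661 - 47 = 46.7 dB

46.7 dB


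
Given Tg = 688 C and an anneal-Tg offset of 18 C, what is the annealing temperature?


The annealing temperature is Tg plus the offset:
  T_anneal = 688 + 18 = 706 C

706 C


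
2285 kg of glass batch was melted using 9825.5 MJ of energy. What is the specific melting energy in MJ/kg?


Rearrange E = m * s for s:
  s = E / m
  s = 9825.5 / 2285 = 4.3 MJ/kg

4.3 MJ/kg


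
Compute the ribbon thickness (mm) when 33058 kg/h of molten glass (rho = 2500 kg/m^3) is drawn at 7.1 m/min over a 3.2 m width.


Ribbon cross-section from mass balance:
  Volume rate = throughput / density = 33058 / 2500 = 13.2232 m^3/h
  thickness = volume rate / (speed * 60 * width), i.e.
  thickness = throughput / (60 * speed * width * density) * 1000
  thickness = 33058 / (60 * 7.1 * 3.2 * 2500) * 1000 = 9.7 mm

9.7 mm


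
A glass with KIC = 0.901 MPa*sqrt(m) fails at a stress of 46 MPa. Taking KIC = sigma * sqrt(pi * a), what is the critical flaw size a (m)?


Rearrange KIC = sigma * sqrt(pi * a):
  sqrt(pi * a) = KIC / sigma
  sqrt(pi * a) = 0.901 / 46 = 0.019587
  a = (KIC / sigma)^2 / pi
  a = 0.019587^2 / pi = 0.0001221 m

0.0001221 m


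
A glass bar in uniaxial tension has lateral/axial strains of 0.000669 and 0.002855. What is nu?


Poisson's ratio: nu = lateral strain / axial strain
  nu = 0.000669 / 0.002855 = 0.2343

0.2343


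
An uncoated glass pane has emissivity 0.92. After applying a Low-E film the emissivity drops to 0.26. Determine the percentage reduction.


Percentage reduction = (1 - coated/uncoated) * 100
  Ratio = 0.26 / 0.92 = 0.2826
  Reduction = (1 - 0.2826) * 100 = 71.7%

71.7%


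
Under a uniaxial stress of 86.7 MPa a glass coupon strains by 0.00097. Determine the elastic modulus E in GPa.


Young's modulus: E = stress / strain
  E = 86.7 MPa / 0.00097 = 89381.44 MPa
Convert to GPa: 89381.44 / 1000 = 89.38 GPa

89.38 GPa


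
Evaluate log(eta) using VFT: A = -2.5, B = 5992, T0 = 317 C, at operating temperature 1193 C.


VFT equation: log(eta) = A + B / (T - T0)
  T - T0 = 1193 - 317 = 876
  B / (T - T0) = 5992 / 876 = 6.84
  log(eta) = -2.5 + 6.84 = 4.34

4.34


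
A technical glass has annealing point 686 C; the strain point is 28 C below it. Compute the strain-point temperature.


Strain point = annealing point - difference:
  T_strain = 686 - 28 = 658 C

658 C


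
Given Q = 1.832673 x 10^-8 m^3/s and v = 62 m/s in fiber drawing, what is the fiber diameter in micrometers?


Cross-sectional area from continuity:
  A = Q / v = 1.832673 x 10^-8 / 62 = 2.955924 x 10^-10 m^2
Diameter from circular cross-section:
  d = sqrt(4A / pi) * 10^6 (m -> um)
  d = sqrt(4 * 2.955924 x 10^-10 / pi) * 10^6 = 19.4 um

19.4 um


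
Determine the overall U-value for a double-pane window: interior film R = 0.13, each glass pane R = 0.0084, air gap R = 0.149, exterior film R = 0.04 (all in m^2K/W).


Total thermal resistance (series):
  R_total = R_in + R_glass + R_air + R_glass + R_out
  R_total = 0.13 + 0.0084 + 0.149 + 0.0084 + 0.04 = 0.3358 m^2K/W
U-value = 1 / R_total = 1 / 0.3358 = 2.978 W/m^2K

2.978 W/m^2K


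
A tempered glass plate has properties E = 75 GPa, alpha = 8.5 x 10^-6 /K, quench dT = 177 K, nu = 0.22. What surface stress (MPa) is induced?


Tempering stress: sigma = E * alpha * dT / (1 - nu)
  E (MPa) = 75 * 1000 = 75000
  Numerator = 75000 * (8.5 x 10^-6) * 177 = 112.8375
  Denominator = 1 - 0.22 = 0.78
  sigma = 112.8375 / 0.78 = 144.7 MPa

144.7 MPa


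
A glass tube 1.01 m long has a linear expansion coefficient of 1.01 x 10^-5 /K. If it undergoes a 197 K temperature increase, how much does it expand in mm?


Thermal expansion formula: dL = alpha * L0 * dT
  dL = (1.01 x 10^-5) * 1.01 * 197 = 0.0020096 m
Convert to mm: 0.0020096 * 1000 = 2.0096 mm

2.0096 mm


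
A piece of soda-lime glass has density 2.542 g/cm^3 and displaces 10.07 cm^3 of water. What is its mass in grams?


Rearrange rho = m / V:
  m = rho * V
  m = 2.542 * 10.07 = 25.598 g

25.598 g


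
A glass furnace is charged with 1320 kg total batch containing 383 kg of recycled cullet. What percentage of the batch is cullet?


Cullet ratio = (cullet mass / total batch mass) * 100
  Ratio = 383 / 1320 * 100 = 29.02%

29.02%


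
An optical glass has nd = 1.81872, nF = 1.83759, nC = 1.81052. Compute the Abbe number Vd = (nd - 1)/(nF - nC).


Abbe number formula: Vd = (nd - 1) / (nF - nC)
  nd - 1 = 1.81872 - 1 = 0.81872
  nF - nC = 1.83759 - 1.81052 = 0.02707
  Vd = 0.81872 / 0.02707 = 30.24

30.24


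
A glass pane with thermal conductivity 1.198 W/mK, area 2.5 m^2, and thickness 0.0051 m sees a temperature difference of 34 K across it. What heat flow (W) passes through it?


Fourier's law: Q = k * A * dT / t
  Q = 1.198 * 2.5 * 34 / 0.0051
  Q = 101.83 / 0.0051 = 19966.7 W

19966.7 W


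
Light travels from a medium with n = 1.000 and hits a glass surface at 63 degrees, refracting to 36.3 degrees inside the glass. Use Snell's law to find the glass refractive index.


Apply Snell's law: n1 * sin(theta1) = n2 * sin(theta2)
  n2 = n1 * sin(theta1) / sin(theta2)
  sin(63) = 0.891007
  sin(36.3) = 0.592013
  n2 = 1.000 * 0.891007 / 0.592013 = 1.505

1.505


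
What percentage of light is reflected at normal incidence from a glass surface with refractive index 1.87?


Fresnel reflectance at normal incidence:
  R = ((n - 1)/(n + 1))^2
  (n - 1)/(n + 1) = (1.87 - 1)/(1.87 + 1) = 0.303136
  R = 0.303136^2 = 0.0918914
  R(%) = 0.0918914 * 100 = 9.189%

9.189%


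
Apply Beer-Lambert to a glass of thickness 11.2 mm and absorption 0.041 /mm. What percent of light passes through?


Beer-Lambert law: T = exp(-alpha * thickness)
  exponent = -0.041 * 11.2 = -0.4592
  T = exp(-0.4592) = 0.6318
  Percentage = 0.6318 * 100 = 63.18%

63.18%


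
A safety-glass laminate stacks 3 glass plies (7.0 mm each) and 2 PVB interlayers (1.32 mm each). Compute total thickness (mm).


Total thickness = glass contribution + PVB contribution
  Glass: 3 * 7.0 = 21.0 mm
  PVB: 2 * 1.32 = 2.64 mm
  Total = 21.0 + 2.64 = 23.64 mm

23.64 mm


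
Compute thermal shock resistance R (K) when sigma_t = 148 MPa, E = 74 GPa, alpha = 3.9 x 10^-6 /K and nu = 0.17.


Thermal shock resistance: R = sigma * (1 - nu) / (E * alpha)
  Numerator = 148 * (1 - 0.17) = 122.84
  Denominator = 74 * 1000 * (3.9 x 10^-6) = 0.2886
  R = 122.84 / 0.2886 = 425.6 K

425.6 K


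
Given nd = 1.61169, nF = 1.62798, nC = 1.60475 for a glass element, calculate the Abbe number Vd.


Abbe number formula: Vd = (nd - 1) / (nF - nC)
  nd - 1 = 1.61169 - 1 = 0.61169
  nF - nC = 1.62798 - 1.60475 = 0.02323
  Vd = 0.61169 / 0.02323 = 26.33

26.33


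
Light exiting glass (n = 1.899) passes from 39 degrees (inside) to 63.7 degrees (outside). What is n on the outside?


Apply Snell's law: n1 * sin(theta1) = n2 * sin(theta2)
  n2 = n1 * sin(theta1) / sin(theta2)
  sin(39) = 0.62932
  sin(63.7) = 0.896486
  n2 = 1.899 * 0.62932 / 0.896486 = 1.3331

1.3331


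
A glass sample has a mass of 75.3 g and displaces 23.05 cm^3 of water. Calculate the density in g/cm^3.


Use the definition of density:
  rho = mass / volume
  rho = 75.3 / 23.05 = 3.267 g/cm^3

3.267 g/cm^3


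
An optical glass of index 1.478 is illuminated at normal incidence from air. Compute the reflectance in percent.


Fresnel reflectance at normal incidence:
  R = ((n - 1)/(n + 1))^2
  (n - 1)/(n + 1) = (1.478 - 1)/(1.478 + 1) = 0.192897
  R = 0.192897^2 = 0.0372093
  R(%) = 0.0372093 * 100 = 3.721%

3.721%


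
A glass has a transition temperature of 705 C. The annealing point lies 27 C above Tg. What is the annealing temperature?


The annealing temperature is Tg plus the offset:
  T_anneal = 705 + 27 = 732 C

732 C


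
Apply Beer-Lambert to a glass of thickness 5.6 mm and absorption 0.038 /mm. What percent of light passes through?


Beer-Lambert law: T = exp(-alpha * thickness)
  exponent = -0.038 * 5.6 = -0.2128
  T = exp(-0.2128) = 0.8083
  Percentage = 0.8083 * 100 = 80.83%

80.83%


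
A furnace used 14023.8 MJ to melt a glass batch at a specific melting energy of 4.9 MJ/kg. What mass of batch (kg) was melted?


Rearrange E = m * s for m:
  m = E / s
  m = 14023.8 / 4.9 = 2862.0 kg

2862.0 kg


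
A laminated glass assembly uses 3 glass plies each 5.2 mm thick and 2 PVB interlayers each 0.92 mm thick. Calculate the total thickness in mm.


Total thickness = glass contribution + PVB contribution
  Glass: 3 * 5.2 = 15.6 mm
  PVB: 2 * 0.92 = 1.84 mm
  Total = 15.6 + 1.84 = 17.44 mm

17.44 mm


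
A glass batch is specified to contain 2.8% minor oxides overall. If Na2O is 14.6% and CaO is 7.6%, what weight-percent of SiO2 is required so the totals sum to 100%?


Known pieces sum to 100%:
  SiO2 = 100 - (others + Na2O + CaO)
  SiO2 = 100 - (2.8 + 14.6 + 7.6) = 75.0%

75.0%


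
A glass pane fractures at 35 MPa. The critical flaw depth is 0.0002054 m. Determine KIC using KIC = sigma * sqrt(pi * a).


Fracture toughness: KIC = sigma * sqrt(pi * a)
  pi * a = pi * 0.0002054 = 0.000645283
  sqrt(pi * a) = 0.025402
  KIC = 35 * 0.025402 = 0.889 MPa*sqrt(m)

0.889 MPa*sqrt(m)


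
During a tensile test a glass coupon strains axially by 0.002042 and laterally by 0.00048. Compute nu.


Poisson's ratio: nu = lateral strain / axial strain
  nu = 0.00048 / 0.002042 = 0.2351

0.2351


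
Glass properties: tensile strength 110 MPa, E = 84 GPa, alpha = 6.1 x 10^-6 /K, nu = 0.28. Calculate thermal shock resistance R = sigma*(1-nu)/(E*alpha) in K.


Thermal shock resistance: R = sigma * (1 - nu) / (E * alpha)
  Numerator = 110 * (1 - 0.28) = 79.2
  Denominator = 84 * 1000 * (6.1 x 10^-6) = 0.5124
  R = 79.2 / 0.5124 = 154.6 K

154.6 K


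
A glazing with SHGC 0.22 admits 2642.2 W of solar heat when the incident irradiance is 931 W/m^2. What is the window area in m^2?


Rearrange Q = Area * SHGC * Irradiance:
  Area = Q / (SHGC * Irradiance)
  Area = 2642.2 / (0.22 * 931) = 12.9 m^2

12.9 m^2


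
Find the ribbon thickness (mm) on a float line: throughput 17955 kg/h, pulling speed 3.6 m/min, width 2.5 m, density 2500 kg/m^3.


Ribbon cross-section from mass balance:
  Volume rate = throughput / density = 17955 / 2500 = 7.182 m^3/h
  thickness = volume rate / (speed * 60 * width), i.e.
  thickness = throughput / (60 * speed * width * density) * 1000
  thickness = 17955 / (60 * 3.6 * 2.5 * 2500) * 1000 = 13.3 mm

13.3 mm


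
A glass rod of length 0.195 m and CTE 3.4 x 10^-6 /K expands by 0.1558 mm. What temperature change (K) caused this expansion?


Rearrange dL = alpha * L0 * dT for dT:
  dT = dL / (alpha * L0)
  dL (m) = 0.1558 / 1000 = 0.0001558
  dT = 0.0001558 / ((3.4 x 10^-6) * 0.195) = 235.0 K

235.0 K


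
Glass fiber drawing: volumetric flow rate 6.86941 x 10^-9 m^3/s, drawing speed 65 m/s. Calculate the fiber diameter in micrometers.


Cross-sectional area from continuity:
  A = Q / v = 6.86941 x 10^-9 / 65 = 1.056832 x 10^-10 m^2
Diameter from circular cross-section:
  d = sqrt(4A / pi) * 10^6 (m -> um)
  d = sqrt(4 * 1.056832 x 10^-10 / pi) * 10^6 = 11.6 um

11.6 um


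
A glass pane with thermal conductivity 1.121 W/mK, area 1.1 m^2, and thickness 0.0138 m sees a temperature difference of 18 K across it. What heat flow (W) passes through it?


Fourier's law: Q = k * A * dT / t
  Q = 1.121 * 1.1 * 18 / 0.0138
  Q = 22.1958 / 0.0138 = 1608.4 W

1608.4 W


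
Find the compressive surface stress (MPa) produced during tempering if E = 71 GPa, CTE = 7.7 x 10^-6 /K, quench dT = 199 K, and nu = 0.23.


Tempering stress: sigma = E * alpha * dT / (1 - nu)
  E (MPa) = 71 * 1000 = 71000
  Numerator = 71000 * (7.7 x 10^-6) * 199 = 108.7933
  Denominator = 1 - 0.23 = 0.77
  sigma = 108.7933 / 0.77 = 141.3 MPa

141.3 MPa


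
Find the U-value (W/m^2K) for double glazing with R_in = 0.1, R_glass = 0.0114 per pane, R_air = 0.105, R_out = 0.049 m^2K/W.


Total thermal resistance (series):
  R_total = R_in + R_glass + R_air + R_glass + R_out
  R_total = 0.1 + 0.0114 + 0.105 + 0.0114 + 0.049 = 0.2768 m^2K/W
U-value = 1 / R_total = 1 / 0.2768 = 3.613 W/m^2K

3.613 W/m^2K


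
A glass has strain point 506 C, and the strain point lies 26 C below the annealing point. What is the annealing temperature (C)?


T_anneal = T_strain + gap:
  T_anneal = 506 + 26 = 532 C

532 C


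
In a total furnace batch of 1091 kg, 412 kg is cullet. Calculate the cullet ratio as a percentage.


Cullet ratio = (cullet mass / total batch mass) * 100
  Ratio = 412 / 1091 * 100 = 37.76%

37.76%


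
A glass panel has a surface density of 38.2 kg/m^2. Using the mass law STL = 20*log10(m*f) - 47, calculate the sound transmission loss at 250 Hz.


Mass law: STL = 20 * log10(m * f) - 47
  m * f = 38.2 * 250 = 9550
  log10(9550) = 3.98
  STL = 20 * 3.98 - 47 = 79.6 - 47 = 32.6 dB

32.6 dB


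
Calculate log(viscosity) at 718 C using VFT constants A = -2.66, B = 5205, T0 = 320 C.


VFT equation: log(eta) = A + B / (T - T0)
  T - T0 = 718 - 320 = 398
  B / (T - T0) = 5205 / 398 = 13.078
  log(eta) = -2.66 + 13.078 = 10.418

10.418


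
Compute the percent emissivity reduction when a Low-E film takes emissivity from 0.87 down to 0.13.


Percentage reduction = (1 - coated/uncoated) * 100
  Ratio = 0.13 / 0.87 = 0.1494
  Reduction = (1 - 0.1494) * 100 = 85.1%

85.1%


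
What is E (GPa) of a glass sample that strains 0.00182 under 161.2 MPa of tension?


Young's modulus: E = stress / strain
  E = 161.2 MPa / 0.00182 = 88571.43 MPa
Convert to GPa: 88571.43 / 1000 = 88.57 GPa

88.57 GPa


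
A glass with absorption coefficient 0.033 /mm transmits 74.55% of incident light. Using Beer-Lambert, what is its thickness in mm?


Rearrange T = exp(-alpha * thickness):
  thickness = -ln(T) / alpha
  T = 74.55/100 = 0.7455
  ln(T) = -0.2937
  -ln(T) = 0.2937
  thickness = 0.2937 / 0.033 = 8.9 mm

8.9 mm


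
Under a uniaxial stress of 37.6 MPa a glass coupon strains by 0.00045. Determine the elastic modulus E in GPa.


Young's modulus: E = stress / strain
  E = 37.6 MPa / 0.00045 = 83555.56 MPa
Convert to GPa: 83555.56 / 1000 = 83.56 GPa

83.56 GPa


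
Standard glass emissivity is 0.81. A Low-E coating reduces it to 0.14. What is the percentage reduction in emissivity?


Percentage reduction = (1 - coated/uncoated) * 100
  Ratio = 0.14 / 0.81 = 0.1728
  Reduction = (1 - 0.1728) * 100 = 82.7%

82.7%


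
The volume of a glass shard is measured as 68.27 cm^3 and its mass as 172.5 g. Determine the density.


Use the definition of density:
  rho = mass / volume
  rho = 172.5 / 68.27 = 2.527 g/cm^3

2.527 g/cm^3


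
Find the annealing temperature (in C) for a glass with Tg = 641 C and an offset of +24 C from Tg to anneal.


The annealing temperature is Tg plus the offset:
  T_anneal = 641 + 24 = 665 C

665 C


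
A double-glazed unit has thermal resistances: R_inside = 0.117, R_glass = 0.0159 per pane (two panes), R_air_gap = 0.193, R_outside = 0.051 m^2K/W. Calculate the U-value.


Total thermal resistance (series):
  R_total = R_in + R_glass + R_air + R_glass + R_out
  R_total = 0.117 + 0.0159 + 0.193 + 0.0159 + 0.051 = 0.3928 m^2K/W
U-value = 1 / R_total = 1 / 0.3928 = 2.546 W/m^2K

2.546 W/m^2K


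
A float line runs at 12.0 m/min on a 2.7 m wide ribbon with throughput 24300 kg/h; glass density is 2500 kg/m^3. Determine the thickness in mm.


Ribbon cross-section from mass balance:
  Volume rate = throughput / density = 24300 / 2500 = 9.72 m^3/h
  thickness = volume rate / (speed * 60 * width), i.e.
  thickness = throughput / (60 * speed * width * density) * 1000
  thickness = 24300 / (60 * 12.0 * 2.7 * 2500) * 1000 = 5.0 mm

5.0 mm


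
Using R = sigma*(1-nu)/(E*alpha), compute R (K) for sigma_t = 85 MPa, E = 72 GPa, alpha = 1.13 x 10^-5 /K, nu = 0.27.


Thermal shock resistance: R = sigma * (1 - nu) / (E * alpha)
  Numerator = 85 * (1 - 0.27) = 62.05
  Denominator = 72 * 1000 * (1.13 x 10^-5) = 0.8136
  R = 62.05 / 0.8136 = 76.3 K

76.3 K


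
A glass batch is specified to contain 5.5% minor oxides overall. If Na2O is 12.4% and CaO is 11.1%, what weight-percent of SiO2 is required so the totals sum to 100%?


Known pieces sum to 100%:
  SiO2 = 100 - (others + Na2O + CaO)
  SiO2 = 100 - (5.5 + 12.4 + 11.1) = 71.0%

71.0%


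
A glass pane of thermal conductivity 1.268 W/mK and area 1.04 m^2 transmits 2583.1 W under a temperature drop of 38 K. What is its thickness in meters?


Fourier's law: t = k * A * dT / Q
  t = 1.268 * 1.04 * 38 / 2583.1
  t = 50.11136 / 2583.1 = 0.0194 m

0.0194 m


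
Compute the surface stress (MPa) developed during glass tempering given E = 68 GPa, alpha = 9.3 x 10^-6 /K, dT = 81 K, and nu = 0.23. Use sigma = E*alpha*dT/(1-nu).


Tempering stress: sigma = E * alpha * dT / (1 - nu)
  E (MPa) = 68 * 1000 = 68000
  Numerator = 68000 * (9.3 x 10^-6) * 81 = 51.2244
  Denominator = 1 - 0.23 = 0.77
  sigma = 51.2244 / 0.77 = 66.5 MPa

66.5 MPa


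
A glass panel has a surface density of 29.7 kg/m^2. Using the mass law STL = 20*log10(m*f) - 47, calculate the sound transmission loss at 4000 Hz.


Mass law: STL = 20 * log10(m * f) - 47
  m * f = 29.7 * 4000 = 118800
  log10(118800) = 5.07482
  STL = 20 * 5.07482 - 47 = 101.4964 - 47 = 54.5 dB

54.5 dB


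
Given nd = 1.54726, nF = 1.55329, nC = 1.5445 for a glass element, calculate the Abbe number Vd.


Abbe number formula: Vd = (nd - 1) / (nF - nC)
  nd - 1 = 1.54726 - 1 = 0.54726
  nF - nC = 1.55329 - 1.5445 = 0.00879
  Vd = 0.54726 / 0.00879 = 62.26

62.26


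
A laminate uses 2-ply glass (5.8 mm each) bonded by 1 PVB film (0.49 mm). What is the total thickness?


Total thickness = glass contribution + PVB contribution
  Glass: 2 * 5.8 = 11.6 mm
  PVB: 1 * 0.49 = 0.49 mm
  Total = 11.6 + 0.49 = 12.09 mm

12.09 mm


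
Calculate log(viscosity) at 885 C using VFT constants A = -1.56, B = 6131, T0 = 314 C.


VFT equation: log(eta) = A + B / (T - T0)
  T - T0 = 885 - 314 = 571
  B / (T - T0) = 6131 / 571 = 10.737
  log(eta) = -1.56 + 10.737 = 9.177

9.177


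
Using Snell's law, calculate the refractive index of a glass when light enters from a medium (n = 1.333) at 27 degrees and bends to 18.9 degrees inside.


Apply Snell's law: n1 * sin(theta1) = n2 * sin(theta2)
  n2 = n1 * sin(theta1) / sin(theta2)
  sin(27) = 0.45399
  sin(18.9) = 0.323917
  n2 = 1.333 * 0.45399 / 0.323917 = 1.8683

1.8683


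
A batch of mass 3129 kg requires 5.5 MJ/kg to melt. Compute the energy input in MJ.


Total energy = mass * specific energy
  E = 3129 * 5.5 = 17209.5 MJ

17209.5 MJ


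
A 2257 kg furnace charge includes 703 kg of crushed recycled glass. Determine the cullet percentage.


Cullet ratio = (cullet mass / total batch mass) * 100
  Ratio = 703 / 2257 * 100 = 31.15%

31.15%


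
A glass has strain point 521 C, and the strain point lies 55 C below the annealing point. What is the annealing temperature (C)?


T_anneal = T_strain + gap:
  T_anneal = 521 + 55 = 576 C

576 C


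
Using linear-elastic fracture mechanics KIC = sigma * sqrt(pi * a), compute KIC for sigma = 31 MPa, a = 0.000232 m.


Fracture toughness: KIC = sigma * sqrt(pi * a)
  pi * a = pi * 0.000232 = 0.000728849
  sqrt(pi * a) = 0.026997
  KIC = 31 * 0.026997 = 0.837 MPa*sqrt(m)

0.837 MPa*sqrt(m)


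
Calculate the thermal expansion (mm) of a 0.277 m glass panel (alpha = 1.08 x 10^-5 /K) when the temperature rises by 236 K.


Thermal expansion formula: dL = alpha * L0 * dT
  dL = (1.08 x 10^-5) * 0.277 * 236 = 0.00070602 m
Convert to mm: 0.00070602 * 1000 = 0.706 mm

0.706 mm


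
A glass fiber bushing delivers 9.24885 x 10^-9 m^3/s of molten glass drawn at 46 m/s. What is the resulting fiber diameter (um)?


Cross-sectional area from continuity:
  A = Q / v = 9.24885 x 10^-9 / 46 = 2.01062 x 10^-10 m^2
Diameter from circular cross-section:
  d = sqrt(4A / pi) * 10^6 (m -> um)
  d = sqrt(4 * 2.01062 x 10^-10 / pi) * 10^6 = 16.0 um

16.0 um


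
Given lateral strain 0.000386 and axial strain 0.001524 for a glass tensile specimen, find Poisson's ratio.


Poisson's ratio: nu = lateral strain / axial strain
  nu = 0.000386 / 0.001524 = 0.2533

0.2533


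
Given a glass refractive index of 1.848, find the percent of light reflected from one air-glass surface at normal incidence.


Fresnel reflectance at normal incidence:
  R = ((n - 1)/(n + 1))^2
  (n - 1)/(n + 1) = (1.848 - 1)/(1.848 + 1) = 0.297753
  R = 0.297753^2 = 0.0886568
  R(%) = 0.0886568 * 100 = 8.866%

8.866%


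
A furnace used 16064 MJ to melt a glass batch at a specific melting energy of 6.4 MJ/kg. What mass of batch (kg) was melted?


Rearrange E = m * s for m:
  m = E / s
  m = 16064 / 6.4 = 2510.0 kg

2510.0 kg


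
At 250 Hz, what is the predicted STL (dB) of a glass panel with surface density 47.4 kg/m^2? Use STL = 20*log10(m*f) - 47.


Mass law: STL = 20 * log10(m * f) - 47
  m * f = 47.4 * 250 = 11850
  log10(11850) = 4.07372
  STL = 20 * 4.07372 - 47 = 81.4744 - 47 = 34.5 dB

34.5 dB


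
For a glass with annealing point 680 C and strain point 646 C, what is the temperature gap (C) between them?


Gap = T_anneal - T_strain:
  gap = 680 - 646 = 34 C

34 C


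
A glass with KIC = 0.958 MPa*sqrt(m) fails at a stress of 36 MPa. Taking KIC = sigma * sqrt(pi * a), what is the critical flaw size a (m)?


Rearrange KIC = sigma * sqrt(pi * a):
  sqrt(pi * a) = KIC / sigma
  sqrt(pi * a) = 0.958 / 36 = 0.026611
  a = (KIC / sigma)^2 / pi
  a = 0.026611^2 / pi = 0.0002254 m

0.0002254 m


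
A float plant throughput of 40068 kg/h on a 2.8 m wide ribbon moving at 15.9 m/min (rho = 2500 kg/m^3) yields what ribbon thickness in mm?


Ribbon cross-section from mass balance:
  Volume rate = throughput / density = 40068 / 2500 = 16.0272 m^3/h
  thickness = volume rate / (speed * 60 * width), i.e.
  thickness = throughput / (60 * speed * width * density) * 1000
  thickness = 40068 / (60 * 15.9 * 2.8 * 2500) * 1000 = 6.0 mm

6.0 mm


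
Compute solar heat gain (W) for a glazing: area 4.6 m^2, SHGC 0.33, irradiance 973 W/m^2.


Solar heat gain: Q = Area * SHGC * Irradiance
  Q = 4.6 * 0.33 * 973 = 1477 W

1477 W


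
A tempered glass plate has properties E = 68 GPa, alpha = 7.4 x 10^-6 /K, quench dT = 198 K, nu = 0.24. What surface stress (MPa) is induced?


Tempering stress: sigma = E * alpha * dT / (1 - nu)
  E (MPa) = 68 * 1000 = 68000
  Numerator = 68000 * (7.4 x 10^-6) * 198 = 99.6336
  Denominator = 1 - 0.24 = 0.76
  sigma = 99.6336 / 0.76 = 131.1 MPa

131.1 MPa


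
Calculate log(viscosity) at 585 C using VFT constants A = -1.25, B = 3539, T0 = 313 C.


VFT equation: log(eta) = A + B / (T - T0)
  T - T0 = 585 - 313 = 272
  B / (T - T0) = 3539 / 272 = 13.011
  log(eta) = -1.25 + 13.011 = 11.761

11.761


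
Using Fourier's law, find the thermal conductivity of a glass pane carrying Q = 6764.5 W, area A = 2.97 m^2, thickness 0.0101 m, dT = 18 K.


Fourier's law rearranged: k = Q * t / (A * dT)
  Numerator = 6764.5 * 0.0101 = 68.32145
  Denominator = 2.97 * 18 = 53.46
  k = 68.32145 / 53.46 = 1.278 W/mK

1.278 W/mK


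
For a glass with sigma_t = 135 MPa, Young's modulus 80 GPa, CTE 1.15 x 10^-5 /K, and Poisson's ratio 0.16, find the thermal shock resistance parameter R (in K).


Thermal shock resistance: R = sigma * (1 - nu) / (E * alpha)
  Numerator = 135 * (1 - 0.16) = 113.4
  Denominator = 80 * 1000 * (1.15 x 10^-5) = 0.92
  R = 113.4 / 0.92 = 123.3 K

123.3 K


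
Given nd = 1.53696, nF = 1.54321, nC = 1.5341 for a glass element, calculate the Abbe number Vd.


Abbe number formula: Vd = (nd - 1) / (nF - nC)
  nd - 1 = 1.53696 - 1 = 0.53696
  nF - nC = 1.54321 - 1.5341 = 0.00911
  Vd = 0.53696 / 0.00911 = 58.94

58.94


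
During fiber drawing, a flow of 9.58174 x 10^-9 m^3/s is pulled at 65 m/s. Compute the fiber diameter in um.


Cross-sectional area from continuity:
  A = Q / v = 9.58174 x 10^-9 / 65 = 1.474114 x 10^-10 m^2
Diameter from circular cross-section:
  d = sqrt(4A / pi) * 10^6 (m -> um)
  d = sqrt(4 * 1.474114 x 10^-10 / pi) * 10^6 = 13.7 um

13.7 um


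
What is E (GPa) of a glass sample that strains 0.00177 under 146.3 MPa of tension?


Young's modulus: E = stress / strain
  E = 146.3 MPa / 0.00177 = 82655.37 MPa
Convert to GPa: 82655.37 / 1000 = 82.66 GPa

82.66 GPa


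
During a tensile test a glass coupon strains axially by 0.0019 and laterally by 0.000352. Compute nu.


Poisson's ratio: nu = lateral strain / axial strain
  nu = 0.000352 / 0.0019 = 0.1853

0.1853


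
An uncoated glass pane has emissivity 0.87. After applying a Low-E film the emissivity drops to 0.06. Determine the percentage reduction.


Percentage reduction = (1 - coated/uncoated) * 100
  Ratio = 0.06 / 0.87 = 0.069
  Reduction = (1 - 0.069) * 100 = 93.1%

93.1%


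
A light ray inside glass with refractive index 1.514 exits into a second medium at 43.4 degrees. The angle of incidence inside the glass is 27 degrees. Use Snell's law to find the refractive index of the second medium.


Apply Snell's law: n1 * sin(theta1) = n2 * sin(theta2)
  n2 = n1 * sin(theta1) / sin(theta2)
  sin(27) = 0.45399
  sin(43.4) = 0.687088
  n2 = 1.514 * 0.45399 / 0.687088 = 1.0004

1.0004


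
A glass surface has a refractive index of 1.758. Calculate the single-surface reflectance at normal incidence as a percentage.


Fresnel reflectance at normal incidence:
  R = ((n - 1)/(n + 1))^2
  (n - 1)/(n + 1) = (1.758 - 1)/(1.758 + 1) = 0.274837
  R = 0.274837^2 = 0.0755354
  R(%) = 0.0755354 * 100 = 7.554%

7.554%


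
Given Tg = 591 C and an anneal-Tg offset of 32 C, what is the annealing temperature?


The annealing temperature is Tg plus the offset:
  T_anneal = 591 + 32 = 623 C

623 C


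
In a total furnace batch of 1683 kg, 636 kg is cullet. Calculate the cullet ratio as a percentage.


Cullet ratio = (cullet mass / total batch mass) * 100
  Ratio = 636 / 1683 * 100 = 37.79%

37.79%


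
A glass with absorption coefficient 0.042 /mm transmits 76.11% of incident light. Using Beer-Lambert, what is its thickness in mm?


Rearrange T = exp(-alpha * thickness):
  thickness = -ln(T) / alpha
  T = 76.11/100 = 0.7611
  ln(T) = -0.27299
  -ln(T) = 0.27299
  thickness = 0.27299 / 0.042 = 6.5 mm

6.5 mm


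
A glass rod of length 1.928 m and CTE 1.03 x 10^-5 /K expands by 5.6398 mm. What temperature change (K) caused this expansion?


Rearrange dL = alpha * L0 * dT for dT:
  dT = dL / (alpha * L0)
  dL (m) = 5.6398 / 1000 = 0.0056398
  dT = 0.0056398 / ((1.03 x 10^-5) * 1.928) = 284.0 K

284.0 K


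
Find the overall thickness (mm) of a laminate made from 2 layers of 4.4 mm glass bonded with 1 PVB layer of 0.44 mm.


Total thickness = glass contribution + PVB contribution
  Glass: 2 * 4.4 = 8.8 mm
  PVB: 1 * 0.44 = 0.44 mm
  Total = 8.8 + 0.44 = 9.24 mm

9.24 mm


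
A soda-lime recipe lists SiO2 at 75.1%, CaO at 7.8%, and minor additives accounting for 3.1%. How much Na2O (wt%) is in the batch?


Pieces sum to 100%:
  Na2O = 100 - (SiO2 + CaO + others)
  Na2O = 100 - (75.1 + 7.8 + 3.1) = 14.0%

14.0%


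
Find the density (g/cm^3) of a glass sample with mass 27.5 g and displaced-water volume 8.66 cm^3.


Use the definition of density:
  rho = mass / volume
  rho = 27.5 / 8.66 = 3.176 g/cm^3

3.176 g/cm^3


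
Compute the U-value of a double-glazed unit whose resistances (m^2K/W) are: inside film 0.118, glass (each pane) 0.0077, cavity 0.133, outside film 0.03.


Total thermal resistance (series):
  R_total = R_in + R_glass + R_air + R_glass + R_out
  R_total = 0.118 + 0.0077 + 0.133 + 0.0077 + 0.03 = 0.2964 m^2K/W
U-value = 1 / R_total = 1 / 0.2964 = 3.374 W/m^2K

3.374 W/m^2K


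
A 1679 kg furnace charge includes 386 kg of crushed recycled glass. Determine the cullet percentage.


Cullet ratio = (cullet mass / total batch mass) * 100
  Ratio = 386 / 1679 * 100 = 22.99%

22.99%


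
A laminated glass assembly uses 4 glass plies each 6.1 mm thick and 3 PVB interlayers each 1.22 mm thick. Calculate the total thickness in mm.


Total thickness = glass contribution + PVB contribution
  Glass: 4 * 6.1 = 24.4 mm
  PVB: 3 * 1.22 = 3.66 mm
  Total = 24.4 + 3.66 = 28.06 mm

28.06 mm


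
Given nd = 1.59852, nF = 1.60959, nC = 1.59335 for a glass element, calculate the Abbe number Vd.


Abbe number formula: Vd = (nd - 1) / (nF - nC)
  nd - 1 = 1.59852 - 1 = 0.59852
  nF - nC = 1.60959 - 1.59335 = 0.01624
  Vd = 0.59852 / 0.01624 = 36.85

36.85


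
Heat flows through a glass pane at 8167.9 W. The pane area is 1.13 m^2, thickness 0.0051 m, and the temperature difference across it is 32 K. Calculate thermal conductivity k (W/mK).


Fourier's law rearranged: k = Q * t / (A * dT)
  Numerator = 8167.9 * 0.0051 = 41.65629
  Denominator = 1.13 * 32 = 36.16
  k = 41.65629 / 36.16 = 1.152 W/mK

1.152 W/mK


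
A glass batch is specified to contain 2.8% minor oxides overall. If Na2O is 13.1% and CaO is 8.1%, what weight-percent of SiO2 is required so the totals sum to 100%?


Known pieces sum to 100%:
  SiO2 = 100 - (others + Na2O + CaO)
  SiO2 = 100 - (2.8 + 13.1 + 8.1) = 76.0%

76.0%


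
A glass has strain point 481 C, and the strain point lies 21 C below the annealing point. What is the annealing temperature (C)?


T_anneal = T_strain + gap:
  T_anneal = 481 + 21 = 502 C

502 C


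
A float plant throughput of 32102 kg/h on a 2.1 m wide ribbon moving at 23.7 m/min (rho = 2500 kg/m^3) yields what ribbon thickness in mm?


Ribbon cross-section from mass balance:
  Volume rate = throughput / density = 32102 / 2500 = 12.8408 m^3/h
  thickness = volume rate / (speed * 60 * width), i.e.
  thickness = throughput / (60 * speed * width * density) * 1000
  thickness = 32102 / (60 * 23.7 * 2.1 * 2500) * 1000 = 4.3 mm

4.3 mm


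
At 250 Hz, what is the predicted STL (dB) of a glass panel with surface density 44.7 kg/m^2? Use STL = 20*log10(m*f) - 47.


Mass law: STL = 20 * log10(m * f) - 47
  m * f = 44.7 * 250 = 11175
  log10(11175) = 4.04825
  STL = 20 * 4.04825 - 47 = 80.965 - 47 = 34.0 dB

34.0 dB


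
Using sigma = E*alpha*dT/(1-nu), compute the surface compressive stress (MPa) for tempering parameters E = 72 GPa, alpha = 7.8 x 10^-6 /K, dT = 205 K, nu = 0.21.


Tempering stress: sigma = E * alpha * dT / (1 - nu)
  E (MPa) = 72 * 1000 = 72000
  Numerator = 72000 * (7.8 x 10^-6) * 205 = 115.128
  Denominator = 1 - 0.21 = 0.79
  sigma = 115.128 / 0.79 = 145.7 MPa

145.7 MPa


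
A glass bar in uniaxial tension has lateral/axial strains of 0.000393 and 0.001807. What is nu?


Poisson's ratio: nu = lateral strain / axial strain
  nu = 0.000393 / 0.001807 = 0.2175

0.2175


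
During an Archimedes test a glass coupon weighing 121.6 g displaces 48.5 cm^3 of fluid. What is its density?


Use the definition of density:
  rho = mass / volume
  rho = 121.6 / 48.5 = 2.507 g/cm^3

2.507 g/cm^3


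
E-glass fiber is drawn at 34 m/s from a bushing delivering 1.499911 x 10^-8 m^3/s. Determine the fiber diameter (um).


Cross-sectional area from continuity:
  A = Q / v = 1.499911 x 10^-8 / 34 = 4.411503 x 10^-10 m^2
Diameter from circular cross-section:
  d = sqrt(4A / pi) * 10^6 (m -> um)
  d = sqrt(4 * 4.411503 x 10^-10 / pi) * 10^6 = 23.7 um

23.7 um


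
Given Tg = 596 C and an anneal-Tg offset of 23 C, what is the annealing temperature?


The annealing temperature is Tg plus the offset:
  T_anneal = 596 + 23 = 619 C

619 C


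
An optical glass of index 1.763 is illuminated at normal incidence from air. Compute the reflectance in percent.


Fresnel reflectance at normal incidence:
  R = ((n - 1)/(n + 1))^2
  (n - 1)/(n + 1) = (1.763 - 1)/(1.763 + 1) = 0.276149
  R = 0.276149^2 = 0.0762583
  R(%) = 0.0762583 * 100 = 7.626%

7.626%


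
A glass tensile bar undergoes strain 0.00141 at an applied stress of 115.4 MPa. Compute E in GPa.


Young's modulus: E = stress / strain
  E = 115.4 MPa / 0.00141 = 81843.97 MPa
Convert to GPa: 81843.97 / 1000 = 81.84 GPa

81.84 GPa


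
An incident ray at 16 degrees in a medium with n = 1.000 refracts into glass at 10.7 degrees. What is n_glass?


Apply Snell's law: n1 * sin(theta1) = n2 * sin(theta2)
  n2 = n1 * sin(theta1) / sin(theta2)
  sin(16) = 0.275637
  sin(10.7) = 0.185667
  n2 = 1.000 * 0.275637 / 0.185667 = 1.4846

1.4846


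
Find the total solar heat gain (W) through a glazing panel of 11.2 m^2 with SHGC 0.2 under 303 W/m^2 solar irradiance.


Solar heat gain: Q = Area * SHGC * Irradiance
  Q = 11.2 * 0.2 * 303 = 678.7 W

678.7 W


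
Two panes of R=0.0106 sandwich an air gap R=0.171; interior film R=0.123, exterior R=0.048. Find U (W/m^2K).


Total thermal resistance (series):
  R_total = R_in + R_glass + R_air + R_glass + R_out
  R_total = 0.123 + 0.0106 + 0.171 + 0.0106 + 0.048 = 0.3632 m^2K/W
U-value = 1 / R_total = 1 / 0.3632 = 2.753 W/m^2K

2.753 W/m^2K


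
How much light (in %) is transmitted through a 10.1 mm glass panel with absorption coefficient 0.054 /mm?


Beer-Lambert law: T = exp(-alpha * thickness)
  exponent = -0.054 * 10.1 = -0.5454
  T = exp(-0.5454) = 0.5796
  Percentage = 0.5796 * 100 = 57.96%

57.96%


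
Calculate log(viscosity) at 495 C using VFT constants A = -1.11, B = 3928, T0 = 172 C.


VFT equation: log(eta) = A + B / (T - T0)
  T - T0 = 495 - 172 = 323
  B / (T - T0) = 3928 / 323 = 12.161
  log(eta) = -1.11 + 12.161 = 11.051

11.051


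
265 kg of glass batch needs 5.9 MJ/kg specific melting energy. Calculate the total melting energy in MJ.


Total energy = mass * specific energy
  E = 265 * 5.9 = 1563.5 MJ

1563.5 MJ


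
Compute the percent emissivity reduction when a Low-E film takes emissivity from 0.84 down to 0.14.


Percentage reduction = (1 - coated/uncoated) * 100
  Ratio = 0.14 / 0.84 = 0.1667
  Reduction = (1 - 0.1667) * 100 = 83.3%

83.3%


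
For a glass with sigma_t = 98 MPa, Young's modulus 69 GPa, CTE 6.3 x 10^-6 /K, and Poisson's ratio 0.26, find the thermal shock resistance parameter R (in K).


Thermal shock resistance: R = sigma * (1 - nu) / (E * alpha)
  Numerator = 98 * (1 - 0.26) = 72.52
  Denominator = 69 * 1000 * (6.3 x 10^-6) = 0.4347
  R = 72.52 / 0.4347 = 166.8 K

166.8 K


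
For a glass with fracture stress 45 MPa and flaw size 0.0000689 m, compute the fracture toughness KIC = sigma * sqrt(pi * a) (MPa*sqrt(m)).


Fracture toughness: KIC = sigma * sqrt(pi * a)
  pi * a = pi * 0.0000689 = 0.000216456
  sqrt(pi * a) = 0.014712
  KIC = 45 * 0.014712 = 0.662 MPa*sqrt(m)

0.662 MPa*sqrt(m)


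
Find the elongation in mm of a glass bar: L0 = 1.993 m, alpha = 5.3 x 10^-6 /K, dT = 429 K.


Thermal expansion formula: dL = alpha * L0 * dT
  dL = (5.3 x 10^-6) * 1.993 * 429 = 0.00453148 m
Convert to mm: 0.00453148 * 1000 = 4.5315 mm

4.5315 mm


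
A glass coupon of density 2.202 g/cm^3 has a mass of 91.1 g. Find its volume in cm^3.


Rearrange rho = m / V:
  V = m / rho
  V = 91.1 / 2.202 = 41.371 cm^3

41.371 cm^3


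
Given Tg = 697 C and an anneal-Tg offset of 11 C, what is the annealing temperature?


The annealing temperature is Tg plus the offset:
  T_anneal = 697 + 11 = 708 C

708 C


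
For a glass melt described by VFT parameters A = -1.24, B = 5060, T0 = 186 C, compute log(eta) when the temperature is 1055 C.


VFT equation: log(eta) = A + B / (T - T0)
  T - T0 = 1055 - 186 = 869
  B / (T - T0) = 5060 / 869 = 5.823
  log(eta) = -1.24 + 5.823 = 4.583

4.583


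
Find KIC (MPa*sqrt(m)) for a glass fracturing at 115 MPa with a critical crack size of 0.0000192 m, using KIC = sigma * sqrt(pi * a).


Fracture toughness: KIC = sigma * sqrt(pi * a)
  pi * a = pi * 0.0000192 = 0.000060319
  sqrt(pi * a) = 0.007767
  KIC = 115 * 0.007767 = 0.893 MPa*sqrt(m)

0.893 MPa*sqrt(m)


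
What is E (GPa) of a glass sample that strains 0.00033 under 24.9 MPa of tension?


Young's modulus: E = stress / strain
  E = 24.9 MPa / 0.00033 = 75454.55 MPa
Convert to GPa: 75454.55 / 1000 = 75.45 GPa

75.45 GPa


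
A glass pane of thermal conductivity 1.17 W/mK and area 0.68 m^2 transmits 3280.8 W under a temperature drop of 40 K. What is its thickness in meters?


Fourier's law: t = k * A * dT / Q
  t = 1.17 * 0.68 * 40 / 3280.8
  t = 31.824 / 3280.8 = 0.0097 m

0.0097 m


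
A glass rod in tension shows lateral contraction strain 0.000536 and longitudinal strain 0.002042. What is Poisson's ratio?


Poisson's ratio: nu = lateral strain / axial strain
  nu = 0.000536 / 0.002042 = 0.2625

0.2625


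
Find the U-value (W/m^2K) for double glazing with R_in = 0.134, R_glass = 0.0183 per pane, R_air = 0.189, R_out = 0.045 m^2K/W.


Total thermal resistance (series):
  R_total = R_in + R_glass + R_air + R_glass + R_out
  R_total = 0.134 + 0.0183 + 0.189 + 0.0183 + 0.045 = 0.4046 m^2K/W
U-value = 1 / R_total = 1 / 0.4046 = 2.472 W/m^2K

2.472 W/m^2K
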